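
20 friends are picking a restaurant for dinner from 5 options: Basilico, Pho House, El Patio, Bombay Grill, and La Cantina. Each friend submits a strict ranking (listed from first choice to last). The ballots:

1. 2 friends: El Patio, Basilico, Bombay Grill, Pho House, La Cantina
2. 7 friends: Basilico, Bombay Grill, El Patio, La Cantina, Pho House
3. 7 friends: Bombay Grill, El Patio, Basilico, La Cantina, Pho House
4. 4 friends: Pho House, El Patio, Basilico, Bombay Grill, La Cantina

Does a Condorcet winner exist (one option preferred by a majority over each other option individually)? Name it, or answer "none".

Checking pairwise contests:
El Patio beats Basilico 13–7.
Basilico beats Pho House 16–4.
Bombay Grill beats El Patio 14–6.
Basilico beats Bombay Grill 13–7.
Basilico beats La Cantina 20–0.
Every option loses at least one head-to-head, so there is no Condorcet winner.

none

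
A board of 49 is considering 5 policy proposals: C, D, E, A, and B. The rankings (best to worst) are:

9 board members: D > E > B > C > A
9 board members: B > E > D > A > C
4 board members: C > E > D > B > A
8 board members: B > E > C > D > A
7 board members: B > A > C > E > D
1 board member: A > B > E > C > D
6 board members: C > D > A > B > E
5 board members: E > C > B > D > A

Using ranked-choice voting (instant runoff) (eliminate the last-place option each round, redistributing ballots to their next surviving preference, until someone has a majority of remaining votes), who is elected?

B

Round 1: C 10, D 9, E 5, A 1, B 24. Eliminate A.
Round 2: C 10, D 9, E 5, B 25. B has a majority.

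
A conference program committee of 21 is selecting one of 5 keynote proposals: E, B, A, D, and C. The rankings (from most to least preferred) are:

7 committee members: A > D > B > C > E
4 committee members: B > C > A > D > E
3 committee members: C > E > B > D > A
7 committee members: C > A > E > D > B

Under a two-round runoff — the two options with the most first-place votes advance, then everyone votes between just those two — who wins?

Round 1 first-place votes: E 0, B 4, A 7, D 0, C 10.
C and A advance.
Runoff: C is preferred to A by 14 voters; A by 7.
C wins the runoff.

C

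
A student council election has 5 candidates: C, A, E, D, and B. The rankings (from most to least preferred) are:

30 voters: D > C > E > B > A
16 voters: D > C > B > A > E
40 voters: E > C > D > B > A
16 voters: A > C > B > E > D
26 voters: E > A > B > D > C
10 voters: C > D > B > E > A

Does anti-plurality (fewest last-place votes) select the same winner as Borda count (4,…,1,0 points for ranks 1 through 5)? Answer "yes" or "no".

Anti-plurality — last-place votes: C 26, A 80, E 16, D 16, B 0. Winner: B.
Borda — scores: C 346, A 158, E 350, D 320, B 206. Winner: E.
The two methods disagree.

no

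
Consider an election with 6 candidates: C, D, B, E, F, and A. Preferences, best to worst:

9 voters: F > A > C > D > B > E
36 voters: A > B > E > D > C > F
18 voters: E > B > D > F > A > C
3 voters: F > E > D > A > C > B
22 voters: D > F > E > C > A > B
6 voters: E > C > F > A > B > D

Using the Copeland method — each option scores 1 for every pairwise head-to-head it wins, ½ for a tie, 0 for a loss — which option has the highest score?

E

C: loses to D, B, E, F, and A → score 0.
D: beats C and F; loses to B, E, and A → score 2.
B: beats C, D, and F; loses to E and A → score 3.
E: beats C, D, B, F, and A → score 5.
F: beats C and A; loses to D, B, and E → score 2.
A: beats C, D, and B; loses to E and F → score 3.
E has the best pairwise record.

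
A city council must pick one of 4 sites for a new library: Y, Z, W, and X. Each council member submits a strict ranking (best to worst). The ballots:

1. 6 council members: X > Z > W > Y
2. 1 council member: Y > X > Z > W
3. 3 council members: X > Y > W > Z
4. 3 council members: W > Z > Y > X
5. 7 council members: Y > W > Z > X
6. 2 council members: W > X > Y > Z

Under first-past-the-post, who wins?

X

First-place votes: Y 8, Z 0, W 5, X 9.
X has the most first-place votes.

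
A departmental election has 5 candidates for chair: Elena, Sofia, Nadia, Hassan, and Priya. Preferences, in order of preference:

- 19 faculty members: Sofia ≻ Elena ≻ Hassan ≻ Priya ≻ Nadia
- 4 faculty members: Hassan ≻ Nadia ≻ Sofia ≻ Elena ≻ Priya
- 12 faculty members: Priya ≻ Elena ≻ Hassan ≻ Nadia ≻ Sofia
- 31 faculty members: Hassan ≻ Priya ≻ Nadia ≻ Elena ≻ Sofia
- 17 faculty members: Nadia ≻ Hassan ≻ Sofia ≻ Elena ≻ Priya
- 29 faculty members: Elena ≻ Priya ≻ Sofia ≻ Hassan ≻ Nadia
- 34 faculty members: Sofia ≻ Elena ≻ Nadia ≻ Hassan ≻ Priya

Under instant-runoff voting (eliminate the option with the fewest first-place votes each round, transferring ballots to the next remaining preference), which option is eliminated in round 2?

Nadia

Round 1: Elena 29, Sofia 53, Nadia 17, Hassan 35, Priya 12. Eliminate Priya.
Round 2: Elena 41, Sofia 53, Nadia 17, Hassan 35. Eliminate Nadia.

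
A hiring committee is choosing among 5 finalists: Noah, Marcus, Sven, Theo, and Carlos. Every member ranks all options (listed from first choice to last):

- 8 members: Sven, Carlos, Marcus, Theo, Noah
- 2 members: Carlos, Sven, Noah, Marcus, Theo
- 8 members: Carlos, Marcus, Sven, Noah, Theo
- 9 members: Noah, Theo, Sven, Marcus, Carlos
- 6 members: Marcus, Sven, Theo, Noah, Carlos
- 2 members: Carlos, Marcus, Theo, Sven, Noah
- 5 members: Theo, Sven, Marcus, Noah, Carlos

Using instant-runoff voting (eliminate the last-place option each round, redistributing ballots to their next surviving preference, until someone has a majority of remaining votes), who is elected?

Sven

Round 1: Noah 9, Marcus 6, Sven 8, Theo 5, Carlos 12. Eliminate Theo.
Round 2: Noah 9, Marcus 6, Sven 13, Carlos 12. Eliminate Marcus.
Round 3: Noah 9, Sven 19, Carlos 12. Eliminate Noah.
Round 4: Sven 28, Carlos 12. Sven has a majority.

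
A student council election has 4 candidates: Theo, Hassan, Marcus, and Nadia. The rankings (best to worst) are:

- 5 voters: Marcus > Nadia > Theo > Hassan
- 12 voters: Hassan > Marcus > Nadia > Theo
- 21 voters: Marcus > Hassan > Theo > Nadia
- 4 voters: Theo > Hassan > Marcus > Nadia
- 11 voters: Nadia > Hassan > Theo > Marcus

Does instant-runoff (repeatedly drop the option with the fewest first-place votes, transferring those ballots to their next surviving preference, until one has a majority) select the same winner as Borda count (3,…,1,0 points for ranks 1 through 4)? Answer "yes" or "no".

yes

Instant-runoff — R1 Theo 4, Hassan 12, Marcus 26, Nadia 11 (Theo out); R2 Hassan 16, Marcus 26, Nadia 11 (Nadia out); R3 Hassan 27, Marcus 26 (Hassan winner). Winner: Hassan.
Borda — scores: Theo 49, Hassan 108, Marcus 106, Nadia 55. Winner: Hassan.
The two methods agree.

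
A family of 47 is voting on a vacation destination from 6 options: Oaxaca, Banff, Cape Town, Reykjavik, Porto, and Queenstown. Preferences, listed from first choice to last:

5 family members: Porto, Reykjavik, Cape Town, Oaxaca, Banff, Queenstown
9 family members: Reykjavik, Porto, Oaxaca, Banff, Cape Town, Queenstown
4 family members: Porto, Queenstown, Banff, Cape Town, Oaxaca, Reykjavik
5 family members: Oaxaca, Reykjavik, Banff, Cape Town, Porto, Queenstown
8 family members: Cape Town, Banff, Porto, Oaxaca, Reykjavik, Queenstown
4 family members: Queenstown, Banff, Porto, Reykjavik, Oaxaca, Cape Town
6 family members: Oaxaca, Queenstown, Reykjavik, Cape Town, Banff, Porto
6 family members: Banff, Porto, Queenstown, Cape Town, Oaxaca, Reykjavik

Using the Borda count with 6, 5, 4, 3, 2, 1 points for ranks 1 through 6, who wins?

Oaxaca: 5·3 + 9·4 + 4·2 + 5·6 + 8·3 + 4·2 + 6·6 + 6·2 = 169
Banff: 5·2 + 9·3 + 4·4 + 5·4 + 8·5 + 4·5 + 6·2 + 6·6 = 181
Cape Town: 5·4 + 9·2 + 4·3 + 5·3 + 8·6 + 4·1 + 6·3 + 6·3 = 153
Reykjavik: 5·5 + 9·6 + 4·1 + 5·5 + 8·2 + 4·3 + 6·4 + 6·1 = 166
Porto: 5·6 + 9·5 + 4·6 + 5·2 + 8·4 + 4·4 + 6·1 + 6·5 = 193
Queenstown: 5·1 + 9·1 + 4·5 + 5·1 + 8·1 + 4·6 + 6·5 + 6·4 = 125
Porto has the highest Borda score (193).

Porto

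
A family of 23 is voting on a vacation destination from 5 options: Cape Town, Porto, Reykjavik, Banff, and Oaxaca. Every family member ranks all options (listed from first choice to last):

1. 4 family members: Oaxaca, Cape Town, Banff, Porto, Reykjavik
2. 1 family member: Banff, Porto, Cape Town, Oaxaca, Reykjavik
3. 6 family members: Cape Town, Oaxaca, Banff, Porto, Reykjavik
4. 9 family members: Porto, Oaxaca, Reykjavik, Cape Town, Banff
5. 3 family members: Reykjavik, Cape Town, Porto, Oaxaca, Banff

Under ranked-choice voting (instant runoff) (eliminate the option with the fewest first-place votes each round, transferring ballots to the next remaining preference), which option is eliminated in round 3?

Round 1: Cape Town 6, Porto 9, Reykjavik 3, Banff 1, Oaxaca 4. Eliminate Banff.
Round 2: Cape Town 6, Porto 10, Reykjavik 3, Oaxaca 4. Eliminate Reykjavik.
Round 3: Cape Town 9, Porto 10, Oaxaca 4. Eliminate Oaxaca.

Oaxaca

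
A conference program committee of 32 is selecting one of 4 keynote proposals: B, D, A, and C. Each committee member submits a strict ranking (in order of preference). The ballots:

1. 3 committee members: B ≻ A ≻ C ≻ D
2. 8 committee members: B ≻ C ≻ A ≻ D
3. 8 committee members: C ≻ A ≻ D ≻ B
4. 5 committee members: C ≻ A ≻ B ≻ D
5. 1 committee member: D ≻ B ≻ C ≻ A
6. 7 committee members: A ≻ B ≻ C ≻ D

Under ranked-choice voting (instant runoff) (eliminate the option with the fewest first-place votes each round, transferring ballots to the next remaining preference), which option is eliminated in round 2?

A

Round 1: B 11, D 1, A 7, C 13. Eliminate D.
Round 2: B 12, A 7, C 13. Eliminate A.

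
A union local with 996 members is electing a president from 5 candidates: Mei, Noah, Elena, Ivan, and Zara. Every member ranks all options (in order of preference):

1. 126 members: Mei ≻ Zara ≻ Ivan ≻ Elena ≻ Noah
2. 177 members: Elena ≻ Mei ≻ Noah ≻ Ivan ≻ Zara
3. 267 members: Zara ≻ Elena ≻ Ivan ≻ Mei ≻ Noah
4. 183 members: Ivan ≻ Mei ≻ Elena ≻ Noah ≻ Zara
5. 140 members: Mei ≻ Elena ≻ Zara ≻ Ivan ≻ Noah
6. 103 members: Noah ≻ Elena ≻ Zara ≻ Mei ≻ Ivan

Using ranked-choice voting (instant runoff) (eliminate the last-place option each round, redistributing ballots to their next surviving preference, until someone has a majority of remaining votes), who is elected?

Elena

Round 1: Mei 266, Noah 103, Elena 177, Ivan 183, Zara 267. Eliminate Noah.
Round 2: Mei 266, Elena 280, Ivan 183, Zara 267. Eliminate Ivan.
Round 3: Mei 449, Elena 280, Zara 267. Eliminate Zara.
Round 4: Mei 449, Elena 547. Elena has a majority.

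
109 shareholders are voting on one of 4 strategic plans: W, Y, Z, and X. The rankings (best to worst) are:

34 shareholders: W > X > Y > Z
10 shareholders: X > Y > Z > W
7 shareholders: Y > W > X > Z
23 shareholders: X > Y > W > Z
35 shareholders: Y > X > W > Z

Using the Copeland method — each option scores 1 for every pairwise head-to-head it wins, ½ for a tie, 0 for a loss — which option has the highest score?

W: beats Z; loses to Y and X → score 1.
Y: beats W and Z; loses to X → score 2.
Z: loses to W, Y, and X → score 0.
X: beats W, Y, and Z → score 3.
X has the best pairwise record.

X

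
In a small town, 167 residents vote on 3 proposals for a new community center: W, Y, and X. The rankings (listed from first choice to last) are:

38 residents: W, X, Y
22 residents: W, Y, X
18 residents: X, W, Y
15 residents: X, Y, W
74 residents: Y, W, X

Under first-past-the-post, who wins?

Y

First-place votes: W 60, Y 74, X 33.
Y has the most first-place votes.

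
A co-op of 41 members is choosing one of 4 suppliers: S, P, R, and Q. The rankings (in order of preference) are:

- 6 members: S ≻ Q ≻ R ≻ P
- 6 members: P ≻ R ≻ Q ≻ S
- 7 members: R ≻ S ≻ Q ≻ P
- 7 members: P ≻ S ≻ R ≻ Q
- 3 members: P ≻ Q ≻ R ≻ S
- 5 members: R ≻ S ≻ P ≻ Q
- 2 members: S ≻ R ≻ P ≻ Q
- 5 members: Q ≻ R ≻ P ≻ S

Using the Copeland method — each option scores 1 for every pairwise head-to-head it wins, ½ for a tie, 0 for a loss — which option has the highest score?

S: beats Q; loses to P and R → score 1.
P: beats S and Q; loses to R → score 2.
R: beats S, P, and Q → score 3.
Q: loses to S, P, and R → score 0.
R has the best pairwise record.

R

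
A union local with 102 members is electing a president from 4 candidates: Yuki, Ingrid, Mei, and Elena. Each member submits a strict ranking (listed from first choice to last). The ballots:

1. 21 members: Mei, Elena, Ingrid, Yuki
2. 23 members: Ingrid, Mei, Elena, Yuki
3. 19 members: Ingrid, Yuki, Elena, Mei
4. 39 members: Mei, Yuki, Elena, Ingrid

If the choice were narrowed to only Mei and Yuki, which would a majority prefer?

Voters preferring Mei to Yuki: 83; preferring Yuki to Mei: 19.
Mei wins the head-to-head.

Mei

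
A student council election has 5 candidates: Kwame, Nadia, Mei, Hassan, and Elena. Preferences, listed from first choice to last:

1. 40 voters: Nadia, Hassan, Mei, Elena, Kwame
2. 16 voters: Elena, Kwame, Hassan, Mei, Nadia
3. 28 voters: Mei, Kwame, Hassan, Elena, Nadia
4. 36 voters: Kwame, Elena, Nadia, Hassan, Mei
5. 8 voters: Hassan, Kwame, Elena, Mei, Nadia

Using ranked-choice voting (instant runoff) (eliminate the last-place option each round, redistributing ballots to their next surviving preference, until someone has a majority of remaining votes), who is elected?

Round 1: Kwame 36, Nadia 40, Mei 28, Hassan 8, Elena 16. Eliminate Hassan.
Round 2: Kwame 44, Nadia 40, Mei 28, Elena 16. Eliminate Elena.
Round 3: Kwame 60, Nadia 40, Mei 28. Eliminate Mei.
Round 4: Kwame 88, Nadia 40. Kwame has a majority.

Kwame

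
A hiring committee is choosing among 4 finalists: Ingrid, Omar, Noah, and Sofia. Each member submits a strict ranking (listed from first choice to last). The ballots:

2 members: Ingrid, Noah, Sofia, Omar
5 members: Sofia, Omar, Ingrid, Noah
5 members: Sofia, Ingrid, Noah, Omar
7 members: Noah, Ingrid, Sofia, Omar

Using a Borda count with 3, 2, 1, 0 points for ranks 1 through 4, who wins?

Ingrid: 2·3 + 5·1 + 5·2 + 7·2 = 35
Omar: 2·0 + 5·2 + 5·0 + 7·0 = 10
Noah: 2·2 + 5·0 + 5·1 + 7·3 = 30
Sofia: 2·1 + 5·3 + 5·3 + 7·1 = 39
Sofia has the highest Borda score (39).

Sofia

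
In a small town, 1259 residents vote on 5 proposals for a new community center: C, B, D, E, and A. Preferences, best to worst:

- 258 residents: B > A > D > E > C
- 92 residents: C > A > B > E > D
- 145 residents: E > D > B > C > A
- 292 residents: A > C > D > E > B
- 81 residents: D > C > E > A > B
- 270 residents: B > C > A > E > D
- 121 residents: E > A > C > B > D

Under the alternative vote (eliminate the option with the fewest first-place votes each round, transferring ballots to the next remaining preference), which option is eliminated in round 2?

Round 1: C 92, B 528, D 81, E 266, A 292. Eliminate D.
Round 2: C 173, B 528, E 266, A 292. Eliminate C.

C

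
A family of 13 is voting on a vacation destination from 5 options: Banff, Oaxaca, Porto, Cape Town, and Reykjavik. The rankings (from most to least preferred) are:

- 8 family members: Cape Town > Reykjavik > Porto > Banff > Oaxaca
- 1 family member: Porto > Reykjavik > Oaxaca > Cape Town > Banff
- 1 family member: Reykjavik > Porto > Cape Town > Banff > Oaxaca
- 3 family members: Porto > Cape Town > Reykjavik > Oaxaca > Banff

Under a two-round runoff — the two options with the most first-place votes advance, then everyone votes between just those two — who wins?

Cape Town

Round 1 first-place votes: Banff 0, Oaxaca 0, Porto 4, Cape Town 8, Reykjavik 1.
Cape Town and Porto advance.
Runoff: Cape Town is preferred to Porto by 8 voters; Porto by 5.
Cape Town wins the runoff.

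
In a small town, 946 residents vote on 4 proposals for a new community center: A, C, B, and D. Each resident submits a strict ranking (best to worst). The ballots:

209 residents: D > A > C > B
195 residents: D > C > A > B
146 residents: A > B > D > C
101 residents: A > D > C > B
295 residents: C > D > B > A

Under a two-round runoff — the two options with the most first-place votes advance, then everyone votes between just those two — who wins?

Round 1 first-place votes: A 247, C 295, B 0, D 404.
D and C advance.
Runoff: D is preferred to C by 651 voters; C by 295.
D wins the runoff.

D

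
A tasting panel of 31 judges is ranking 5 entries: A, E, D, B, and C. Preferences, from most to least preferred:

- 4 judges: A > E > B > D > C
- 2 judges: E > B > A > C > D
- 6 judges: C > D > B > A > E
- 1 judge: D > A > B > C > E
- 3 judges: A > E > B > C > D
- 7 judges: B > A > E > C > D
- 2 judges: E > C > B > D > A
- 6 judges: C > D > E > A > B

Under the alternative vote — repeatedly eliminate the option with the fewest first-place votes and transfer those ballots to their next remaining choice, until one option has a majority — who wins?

Round 1: A 7, E 4, D 1, B 7, C 12. Eliminate D.
Round 2: A 8, E 4, B 7, C 12. Eliminate E.
Round 3: A 8, B 9, C 14. Eliminate A.
Round 4: B 17, C 14. B has a majority.

B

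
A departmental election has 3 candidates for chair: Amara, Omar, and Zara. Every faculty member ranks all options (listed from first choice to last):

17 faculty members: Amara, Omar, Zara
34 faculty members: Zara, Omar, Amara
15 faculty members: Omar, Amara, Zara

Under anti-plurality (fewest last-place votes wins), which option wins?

Last-place votes: Amara 34, Omar 0, Zara 32.
Omar is ranked last by the fewest voters, so Omar wins.

Omar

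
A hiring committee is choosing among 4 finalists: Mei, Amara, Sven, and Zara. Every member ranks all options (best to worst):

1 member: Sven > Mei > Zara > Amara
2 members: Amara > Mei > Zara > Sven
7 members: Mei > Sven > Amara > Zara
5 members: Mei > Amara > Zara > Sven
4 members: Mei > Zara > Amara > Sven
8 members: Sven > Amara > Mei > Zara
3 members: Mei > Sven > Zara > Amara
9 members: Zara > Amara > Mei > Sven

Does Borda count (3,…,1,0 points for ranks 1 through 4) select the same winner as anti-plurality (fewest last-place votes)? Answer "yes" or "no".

yes

Borda — scores: Mei 80, Amara 61, Sven 47, Zara 46. Winner: Mei.
Anti-plurality — last-place votes: Mei 0, Amara 4, Sven 20, Zara 15. Winner: Mei.
The two methods agree.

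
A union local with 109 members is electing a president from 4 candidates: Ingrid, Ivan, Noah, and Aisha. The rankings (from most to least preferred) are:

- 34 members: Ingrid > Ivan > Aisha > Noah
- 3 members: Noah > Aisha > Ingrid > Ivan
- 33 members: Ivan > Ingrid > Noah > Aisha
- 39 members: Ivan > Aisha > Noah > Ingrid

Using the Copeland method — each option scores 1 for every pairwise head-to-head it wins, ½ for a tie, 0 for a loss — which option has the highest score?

Ivan

Ingrid: beats Noah and Aisha; loses to Ivan → score 2.
Ivan: beats Ingrid, Noah, and Aisha → score 3.
Noah: loses to Ingrid, Ivan, and Aisha → score 0.
Aisha: beats Noah; loses to Ingrid and Ivan → score 1.
Ivan has the best pairwise record.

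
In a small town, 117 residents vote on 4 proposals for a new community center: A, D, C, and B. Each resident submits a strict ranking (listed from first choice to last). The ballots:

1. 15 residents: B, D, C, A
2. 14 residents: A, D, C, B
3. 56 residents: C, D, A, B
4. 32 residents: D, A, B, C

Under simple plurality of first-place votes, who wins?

First-place votes: A 14, D 32, C 56, B 15.
C has the most first-place votes.

C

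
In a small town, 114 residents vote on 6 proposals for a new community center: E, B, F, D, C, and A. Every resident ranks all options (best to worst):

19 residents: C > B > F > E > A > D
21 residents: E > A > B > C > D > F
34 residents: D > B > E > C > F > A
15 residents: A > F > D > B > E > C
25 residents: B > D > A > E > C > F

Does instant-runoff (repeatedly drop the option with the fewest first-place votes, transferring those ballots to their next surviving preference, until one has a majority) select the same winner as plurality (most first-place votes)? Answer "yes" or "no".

no

Instant-runoff — R1 E 21, B 25, F 0, D 34, C 19, A 15 (F out); R2 E 21, B 25, D 34, C 19, A 15 (A out); R3 E 21, B 25, D 49, C 19 (C out); R4 E 21, B 44, D 49 (E out); R5 B 65, D 49 (B winner). Winner: B.
Plurality — first-place votes: E 21, B 25, F 0, D 34, C 19, A 15. Winner: D.
The two methods disagree.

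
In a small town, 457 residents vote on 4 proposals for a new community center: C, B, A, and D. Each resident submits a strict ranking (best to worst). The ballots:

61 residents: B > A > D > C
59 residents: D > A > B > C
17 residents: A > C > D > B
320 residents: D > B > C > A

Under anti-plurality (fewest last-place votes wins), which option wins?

Last-place votes: C 120, B 17, A 320, D 0.
D is ranked last by the fewest voters, so D wins.

D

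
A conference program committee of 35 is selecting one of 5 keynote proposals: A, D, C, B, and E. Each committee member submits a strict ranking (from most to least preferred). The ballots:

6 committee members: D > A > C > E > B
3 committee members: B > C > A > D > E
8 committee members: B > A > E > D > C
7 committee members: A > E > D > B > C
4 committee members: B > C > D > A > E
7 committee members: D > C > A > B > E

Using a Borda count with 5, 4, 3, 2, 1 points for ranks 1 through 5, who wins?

A: 6·4 + 3·3 + 8·4 + 7·5 + 4·2 + 7·3 = 129
D: 6·5 + 3·2 + 8·2 + 7·3 + 4·3 + 7·5 = 120
C: 6·3 + 3·4 + 8·1 + 7·1 + 4·4 + 7·4 = 89
B: 6·1 + 3·5 + 8·5 + 7·2 + 4·5 + 7·2 = 109
E: 6·2 + 3·1 + 8·3 + 7·4 + 4·1 + 7·1 = 78
A has the highest Borda score (129).

A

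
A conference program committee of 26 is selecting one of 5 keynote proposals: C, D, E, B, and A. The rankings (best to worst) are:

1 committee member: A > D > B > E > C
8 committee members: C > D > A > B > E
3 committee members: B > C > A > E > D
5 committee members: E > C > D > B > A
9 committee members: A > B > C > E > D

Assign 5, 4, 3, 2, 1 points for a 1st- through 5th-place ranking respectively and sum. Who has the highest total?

C: 1·1 + 8·5 + 3·4 + 5·4 + 9·3 = 100
D: 1·4 + 8·4 + 3·1 + 5·3 + 9·1 = 63
E: 1·2 + 8·1 + 3·2 + 5·5 + 9·2 = 59
B: 1·3 + 8·2 + 3·5 + 5·2 + 9·4 = 80
A: 1·5 + 8·3 + 3·3 + 5·1 + 9·5 = 88
C has the highest Borda score (100).

C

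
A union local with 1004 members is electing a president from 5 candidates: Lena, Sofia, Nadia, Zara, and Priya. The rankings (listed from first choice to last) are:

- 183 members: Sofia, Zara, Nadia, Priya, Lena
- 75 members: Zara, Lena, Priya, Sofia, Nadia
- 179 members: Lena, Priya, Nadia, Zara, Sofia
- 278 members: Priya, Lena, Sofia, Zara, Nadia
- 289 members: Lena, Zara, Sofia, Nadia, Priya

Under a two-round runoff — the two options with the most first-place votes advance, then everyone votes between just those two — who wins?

Lena

Round 1 first-place votes: Lena 468, Sofia 183, Nadia 0, Zara 75, Priya 278.
Lena and Priya advance.
Runoff: Lena is preferred to Priya by 543 voters; Priya by 461.
Lena wins the runoff.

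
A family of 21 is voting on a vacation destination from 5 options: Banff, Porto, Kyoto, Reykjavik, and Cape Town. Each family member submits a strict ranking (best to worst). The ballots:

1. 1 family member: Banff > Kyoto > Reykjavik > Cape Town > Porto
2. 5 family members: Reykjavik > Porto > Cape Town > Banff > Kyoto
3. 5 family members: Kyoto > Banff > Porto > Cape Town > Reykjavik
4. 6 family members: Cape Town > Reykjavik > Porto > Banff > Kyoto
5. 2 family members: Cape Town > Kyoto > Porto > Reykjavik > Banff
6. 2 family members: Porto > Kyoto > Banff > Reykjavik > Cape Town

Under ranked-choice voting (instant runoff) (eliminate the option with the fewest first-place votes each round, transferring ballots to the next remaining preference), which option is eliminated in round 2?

Round 1: Banff 1, Porto 2, Kyoto 5, Reykjavik 5, Cape Town 8. Eliminate Banff.
Round 2: Porto 2, Kyoto 6, Reykjavik 5, Cape Town 8. Eliminate Porto.

Porto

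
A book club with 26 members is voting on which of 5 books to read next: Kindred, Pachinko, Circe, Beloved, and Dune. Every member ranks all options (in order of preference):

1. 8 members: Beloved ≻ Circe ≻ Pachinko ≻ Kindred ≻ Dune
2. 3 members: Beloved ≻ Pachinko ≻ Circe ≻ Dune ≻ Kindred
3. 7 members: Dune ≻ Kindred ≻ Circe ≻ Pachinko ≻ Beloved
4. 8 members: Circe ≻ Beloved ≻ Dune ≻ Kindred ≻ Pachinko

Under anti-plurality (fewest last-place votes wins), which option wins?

Last-place votes: Kindred 3, Pachinko 8, Circe 0, Beloved 7, Dune 8.
Circe is ranked last by the fewest voters, so Circe wins.

Circe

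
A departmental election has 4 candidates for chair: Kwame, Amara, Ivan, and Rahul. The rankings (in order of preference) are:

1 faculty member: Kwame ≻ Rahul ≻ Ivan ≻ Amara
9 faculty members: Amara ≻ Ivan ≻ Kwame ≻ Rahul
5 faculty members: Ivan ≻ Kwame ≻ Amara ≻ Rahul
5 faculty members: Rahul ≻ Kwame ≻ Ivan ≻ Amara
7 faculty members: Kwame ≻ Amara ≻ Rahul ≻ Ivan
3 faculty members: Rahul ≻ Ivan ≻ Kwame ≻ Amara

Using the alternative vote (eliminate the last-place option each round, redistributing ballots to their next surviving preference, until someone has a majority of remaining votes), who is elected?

Kwame

Round 1: Kwame 8, Amara 9, Ivan 5, Rahul 8. Eliminate Ivan.
Round 2: Kwame 13, Amara 9, Rahul 8. Eliminate Rahul.
Round 3: Kwame 21, Amara 9. Kwame has a majority.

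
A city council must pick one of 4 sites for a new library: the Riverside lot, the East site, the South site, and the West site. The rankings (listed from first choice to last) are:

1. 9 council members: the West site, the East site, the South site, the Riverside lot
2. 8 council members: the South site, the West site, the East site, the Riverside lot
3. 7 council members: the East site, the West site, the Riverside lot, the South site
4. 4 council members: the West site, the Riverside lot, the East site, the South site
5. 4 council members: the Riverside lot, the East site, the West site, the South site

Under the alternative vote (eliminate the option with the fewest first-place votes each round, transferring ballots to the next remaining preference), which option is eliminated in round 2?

the South site

Round 1: the Riverside lot 4, the East site 7, the South site 8, the West site 13. Eliminate the Riverside lot.
Round 2: the East site 11, the South site 8, the West site 13. Eliminate the South site.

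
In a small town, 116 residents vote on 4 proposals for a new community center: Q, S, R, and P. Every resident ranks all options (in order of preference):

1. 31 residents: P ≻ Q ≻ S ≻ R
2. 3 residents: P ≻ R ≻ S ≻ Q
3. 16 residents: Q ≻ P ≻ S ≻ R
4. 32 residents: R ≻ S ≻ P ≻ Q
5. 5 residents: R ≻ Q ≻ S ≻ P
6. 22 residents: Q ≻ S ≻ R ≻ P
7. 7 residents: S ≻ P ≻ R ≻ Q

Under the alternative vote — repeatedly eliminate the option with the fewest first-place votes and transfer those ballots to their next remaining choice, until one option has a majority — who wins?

P

Round 1: Q 38, S 7, R 37, P 34. Eliminate S.
Round 2: Q 38, R 37, P 41. Eliminate R.
Round 3: Q 43, P 73. P has a majority.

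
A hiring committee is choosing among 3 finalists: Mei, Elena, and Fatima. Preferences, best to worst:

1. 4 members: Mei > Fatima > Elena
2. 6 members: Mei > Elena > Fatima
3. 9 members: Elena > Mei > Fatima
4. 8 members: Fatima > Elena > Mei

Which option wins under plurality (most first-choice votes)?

Mei

First-place votes: Mei 10, Elena 9, Fatima 8.
Mei has the most first-place votes.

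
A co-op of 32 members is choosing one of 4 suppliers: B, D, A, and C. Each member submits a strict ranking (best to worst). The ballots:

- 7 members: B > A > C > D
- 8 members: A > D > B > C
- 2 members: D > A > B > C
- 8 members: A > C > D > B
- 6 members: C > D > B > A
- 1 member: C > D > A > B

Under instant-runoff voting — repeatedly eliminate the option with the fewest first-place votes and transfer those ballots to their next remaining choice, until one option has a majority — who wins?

A

Round 1: B 7, D 2, A 16, C 7. Eliminate D.
Round 2: B 7, A 18, C 7. A has a majority.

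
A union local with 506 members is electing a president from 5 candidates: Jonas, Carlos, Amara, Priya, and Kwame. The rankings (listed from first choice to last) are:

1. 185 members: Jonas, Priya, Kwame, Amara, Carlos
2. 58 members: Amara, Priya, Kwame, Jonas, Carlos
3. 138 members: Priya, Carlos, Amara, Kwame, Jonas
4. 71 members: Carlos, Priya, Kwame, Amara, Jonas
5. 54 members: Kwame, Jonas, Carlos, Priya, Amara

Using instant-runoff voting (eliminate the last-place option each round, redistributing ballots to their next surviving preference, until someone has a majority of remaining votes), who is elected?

Round 1: Jonas 185, Carlos 71, Amara 58, Priya 138, Kwame 54. Eliminate Kwame.
Round 2: Jonas 239, Carlos 71, Amara 58, Priya 138. Eliminate Amara.
Round 3: Jonas 239, Carlos 71, Priya 196. Eliminate Carlos.
Round 4: Jonas 239, Priya 267. Priya has a majority.

Priya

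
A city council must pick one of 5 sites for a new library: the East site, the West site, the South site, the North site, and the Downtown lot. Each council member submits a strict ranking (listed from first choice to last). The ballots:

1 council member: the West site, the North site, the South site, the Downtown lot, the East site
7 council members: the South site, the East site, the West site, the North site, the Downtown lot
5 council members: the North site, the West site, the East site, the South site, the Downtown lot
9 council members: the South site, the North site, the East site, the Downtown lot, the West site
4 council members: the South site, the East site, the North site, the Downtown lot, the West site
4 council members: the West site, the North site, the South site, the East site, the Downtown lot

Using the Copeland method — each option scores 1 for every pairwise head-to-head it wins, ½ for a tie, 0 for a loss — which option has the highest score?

the South site

the East site: beats the West site and the Downtown lot; loses to the South site and the North site → score 2.
the West site: beats the Downtown lot; loses to the East site, the South site, and the North site → score 1.
the South site: beats the East site, the West site, the North site, and the Downtown lot → score 4.
the North site: beats the East site, the West site, and the Downtown lot; loses to the South site → score 3.
the Downtown lot: loses to the East site, the West site, the South site, and the North site → score 0.
the South site has the best pairwise record.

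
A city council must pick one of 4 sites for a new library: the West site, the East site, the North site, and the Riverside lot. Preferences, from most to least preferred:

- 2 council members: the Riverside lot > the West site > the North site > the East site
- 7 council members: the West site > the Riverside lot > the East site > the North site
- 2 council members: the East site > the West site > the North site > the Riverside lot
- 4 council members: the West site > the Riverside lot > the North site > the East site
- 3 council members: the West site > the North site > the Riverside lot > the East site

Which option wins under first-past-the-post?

First-place votes: the West site 14, the East site 2, the North site 0, the Riverside lot 2.
the West site has the most first-place votes.

the West site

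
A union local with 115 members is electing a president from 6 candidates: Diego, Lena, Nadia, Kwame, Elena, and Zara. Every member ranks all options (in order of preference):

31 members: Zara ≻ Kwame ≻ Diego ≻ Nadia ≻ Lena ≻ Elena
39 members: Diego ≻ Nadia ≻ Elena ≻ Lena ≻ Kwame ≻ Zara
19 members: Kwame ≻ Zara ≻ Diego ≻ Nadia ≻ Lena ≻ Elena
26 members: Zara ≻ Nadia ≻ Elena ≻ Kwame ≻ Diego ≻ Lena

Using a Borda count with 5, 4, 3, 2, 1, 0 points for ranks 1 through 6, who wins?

Diego: 31·3 + 39·5 + 19·3 + 26·1 = 371
Lena: 31·1 + 39·2 + 19·1 + 26·0 = 128
Nadia: 31·2 + 39·4 + 19·2 + 26·4 = 360
Kwame: 31·4 + 39·1 + 19·5 + 26·2 = 310
Elena: 31·0 + 39·3 + 19·0 + 26·3 = 195
Zara: 31·5 + 39·0 + 19·4 + 26·5 = 361
Diego has the highest Borda score (371).

Diego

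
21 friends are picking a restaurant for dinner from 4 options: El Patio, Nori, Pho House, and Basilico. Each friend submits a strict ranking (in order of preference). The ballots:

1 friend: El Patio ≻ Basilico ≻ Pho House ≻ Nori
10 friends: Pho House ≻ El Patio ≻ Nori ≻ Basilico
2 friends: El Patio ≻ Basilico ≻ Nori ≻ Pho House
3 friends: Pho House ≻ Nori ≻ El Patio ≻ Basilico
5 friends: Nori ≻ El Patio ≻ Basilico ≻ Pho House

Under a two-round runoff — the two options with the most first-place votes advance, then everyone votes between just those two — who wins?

Round 1 first-place votes: El Patio 3, Nori 5, Pho House 13, Basilico 0.
Pho House and Nori advance.
Runoff: Pho House is preferred to Nori by 14 voters; Nori by 7.
Pho House wins the runoff.

Pho House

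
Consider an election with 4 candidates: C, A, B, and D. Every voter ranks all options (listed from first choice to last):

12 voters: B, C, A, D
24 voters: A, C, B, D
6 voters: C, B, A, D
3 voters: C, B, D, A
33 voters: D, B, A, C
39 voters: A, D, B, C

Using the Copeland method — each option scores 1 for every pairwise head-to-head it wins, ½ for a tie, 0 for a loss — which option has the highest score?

A

C: loses to A, B, and D → score 0.
A: beats C, B, and D → score 3.
B: beats C; loses to A and D → score 1.
D: beats C and B; loses to A → score 2.
A has the best pairwise record.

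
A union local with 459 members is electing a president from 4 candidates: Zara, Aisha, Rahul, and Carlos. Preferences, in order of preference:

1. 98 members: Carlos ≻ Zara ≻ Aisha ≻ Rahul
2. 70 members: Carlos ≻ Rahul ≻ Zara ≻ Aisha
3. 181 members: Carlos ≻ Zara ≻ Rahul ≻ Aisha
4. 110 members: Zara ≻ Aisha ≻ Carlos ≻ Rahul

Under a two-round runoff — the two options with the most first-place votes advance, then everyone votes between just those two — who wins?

Round 1 first-place votes: Zara 110, Aisha 0, Rahul 0, Carlos 349.
Carlos and Zara advance.
Runoff: Carlos is preferred to Zara by 349 voters; Zara by 110.
Carlos wins the runoff.

Carlos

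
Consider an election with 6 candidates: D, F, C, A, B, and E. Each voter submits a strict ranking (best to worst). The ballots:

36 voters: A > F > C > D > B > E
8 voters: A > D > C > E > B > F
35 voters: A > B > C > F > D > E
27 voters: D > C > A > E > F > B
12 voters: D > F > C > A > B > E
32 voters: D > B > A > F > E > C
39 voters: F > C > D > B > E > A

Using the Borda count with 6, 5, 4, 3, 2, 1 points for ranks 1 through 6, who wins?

D

D: 36·3 + 8·5 + 35·2 + 27·6 + 12·6 + 32·6 + 39·4 = 800
F: 36·5 + 8·1 + 35·3 + 27·2 + 12·5 + 32·3 + 39·6 = 737
C: 36·4 + 8·4 + 35·4 + 27·5 + 12·4 + 32·1 + 39·5 = 726
A: 36·6 + 8·6 + 35·6 + 27·4 + 12·3 + 32·4 + 39·1 = 785
B: 36·2 + 8·2 + 35·5 + 27·1 + 12·2 + 32·5 + 39·3 = 591
E: 36·1 + 8·3 + 35·1 + 27·3 + 12·1 + 32·2 + 39·2 = 330
D has the highest Borda score (800).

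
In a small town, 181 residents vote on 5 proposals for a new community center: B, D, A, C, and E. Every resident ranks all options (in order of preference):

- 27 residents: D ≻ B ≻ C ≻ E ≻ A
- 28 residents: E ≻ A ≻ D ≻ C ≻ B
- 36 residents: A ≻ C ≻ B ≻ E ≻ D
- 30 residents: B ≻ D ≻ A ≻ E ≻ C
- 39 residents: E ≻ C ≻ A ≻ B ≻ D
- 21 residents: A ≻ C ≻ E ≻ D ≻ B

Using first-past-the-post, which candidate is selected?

E

First-place votes: B 30, D 27, A 57, C 0, E 67.
E has the most first-place votes.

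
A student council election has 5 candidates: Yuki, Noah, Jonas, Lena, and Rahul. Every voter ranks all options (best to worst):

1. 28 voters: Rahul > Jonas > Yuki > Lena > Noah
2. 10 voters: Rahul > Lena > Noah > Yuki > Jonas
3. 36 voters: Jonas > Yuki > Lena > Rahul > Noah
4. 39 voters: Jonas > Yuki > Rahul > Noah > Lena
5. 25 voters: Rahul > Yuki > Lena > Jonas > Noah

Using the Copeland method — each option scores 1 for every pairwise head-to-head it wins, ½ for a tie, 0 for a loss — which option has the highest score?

Jonas

Yuki: beats Noah, Lena, and Rahul; loses to Jonas → score 3.
Noah: loses to Yuki, Jonas, Lena, and Rahul → score 0.
Jonas: beats Yuki, Noah, Lena, and Rahul → score 4.
Lena: beats Noah; loses to Yuki, Jonas, and Rahul → score 1.
Rahul: beats Noah and Lena; loses to Yuki and Jonas → score 2.
Jonas has the best pairwise record.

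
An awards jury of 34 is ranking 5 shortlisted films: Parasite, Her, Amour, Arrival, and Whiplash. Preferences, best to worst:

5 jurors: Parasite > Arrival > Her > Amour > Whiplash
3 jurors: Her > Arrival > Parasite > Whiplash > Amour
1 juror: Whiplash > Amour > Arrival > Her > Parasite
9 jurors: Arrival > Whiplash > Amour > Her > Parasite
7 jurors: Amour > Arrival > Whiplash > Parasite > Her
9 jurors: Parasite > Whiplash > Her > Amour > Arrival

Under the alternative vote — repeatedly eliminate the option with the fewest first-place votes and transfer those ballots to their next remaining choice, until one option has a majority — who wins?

Arrival

Round 1: Parasite 14, Her 3, Amour 7, Arrival 9, Whiplash 1. Eliminate Whiplash.
Round 2: Parasite 14, Her 3, Amour 8, Arrival 9. Eliminate Her.
Round 3: Parasite 14, Amour 8, Arrival 12. Eliminate Amour.
Round 4: Parasite 14, Arrival 20. Arrival has a majority.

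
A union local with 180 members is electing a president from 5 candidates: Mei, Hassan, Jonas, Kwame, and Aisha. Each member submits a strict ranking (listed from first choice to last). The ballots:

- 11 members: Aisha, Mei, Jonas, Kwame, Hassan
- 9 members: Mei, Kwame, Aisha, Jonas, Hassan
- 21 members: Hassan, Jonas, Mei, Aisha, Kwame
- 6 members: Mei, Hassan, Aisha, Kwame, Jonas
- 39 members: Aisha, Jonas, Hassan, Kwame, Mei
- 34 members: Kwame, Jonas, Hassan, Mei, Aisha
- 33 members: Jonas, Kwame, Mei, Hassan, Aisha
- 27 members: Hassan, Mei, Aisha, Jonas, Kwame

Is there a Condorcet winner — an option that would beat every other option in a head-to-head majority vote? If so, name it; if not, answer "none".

none

Checking pairwise contests:
Hassan beats Mei 121–59.
Jonas beats Hassan 126–54.
Aisha beats Jonas 92–88.
Hassan beats Kwame 93–87.
Mei beats Aisha 130–50.
Every option loses at least one head-to-head, so there is no Condorcet winner.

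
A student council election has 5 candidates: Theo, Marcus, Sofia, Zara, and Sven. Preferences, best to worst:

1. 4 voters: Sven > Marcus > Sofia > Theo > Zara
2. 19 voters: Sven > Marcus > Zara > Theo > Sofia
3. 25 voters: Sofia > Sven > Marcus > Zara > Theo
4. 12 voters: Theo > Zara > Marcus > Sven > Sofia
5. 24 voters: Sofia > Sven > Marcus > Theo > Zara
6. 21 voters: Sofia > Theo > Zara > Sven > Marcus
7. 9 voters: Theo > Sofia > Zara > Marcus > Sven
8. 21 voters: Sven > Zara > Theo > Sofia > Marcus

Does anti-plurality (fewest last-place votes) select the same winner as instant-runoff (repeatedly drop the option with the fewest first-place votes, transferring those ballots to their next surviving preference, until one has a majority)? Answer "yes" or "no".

no

Anti-plurality — last-place votes: Theo 25, Marcus 42, Sofia 31, Zara 28, Sven 9. Winner: Sven.
Instant-runoff — R1 Theo 21, Marcus 0, Sofia 70, Zara 0, Sven 44 (Sofia winner). Winner: Sofia.
The two methods disagree.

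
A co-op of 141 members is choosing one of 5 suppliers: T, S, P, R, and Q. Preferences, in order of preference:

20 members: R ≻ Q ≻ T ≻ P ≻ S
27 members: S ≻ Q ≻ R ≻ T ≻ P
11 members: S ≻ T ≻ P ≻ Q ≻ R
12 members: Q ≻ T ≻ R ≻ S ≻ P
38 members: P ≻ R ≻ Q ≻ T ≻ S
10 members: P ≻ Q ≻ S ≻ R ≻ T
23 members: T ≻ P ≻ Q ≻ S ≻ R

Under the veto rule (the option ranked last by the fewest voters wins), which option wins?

Q

Last-place votes: T 10, S 58, P 39, R 34, Q 0.
Q is ranked last by the fewest voters, so Q wins.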